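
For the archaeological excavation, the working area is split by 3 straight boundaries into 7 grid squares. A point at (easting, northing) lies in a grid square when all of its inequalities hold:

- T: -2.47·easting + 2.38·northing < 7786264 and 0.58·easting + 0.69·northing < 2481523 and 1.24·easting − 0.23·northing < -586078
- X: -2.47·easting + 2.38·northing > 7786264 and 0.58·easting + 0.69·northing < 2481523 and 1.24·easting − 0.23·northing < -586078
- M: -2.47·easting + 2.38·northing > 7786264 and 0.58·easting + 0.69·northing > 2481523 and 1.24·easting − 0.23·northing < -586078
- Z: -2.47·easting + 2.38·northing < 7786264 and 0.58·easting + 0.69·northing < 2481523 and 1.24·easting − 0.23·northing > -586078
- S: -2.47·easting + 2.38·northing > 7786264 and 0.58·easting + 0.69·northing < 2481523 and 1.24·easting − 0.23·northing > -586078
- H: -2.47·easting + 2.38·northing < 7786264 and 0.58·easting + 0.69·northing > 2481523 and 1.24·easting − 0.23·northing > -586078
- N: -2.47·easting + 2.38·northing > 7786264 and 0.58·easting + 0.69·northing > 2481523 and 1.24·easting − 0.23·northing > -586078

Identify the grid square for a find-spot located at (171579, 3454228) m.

-2.47·171579 + 2.38·3454228 = 7797262.510, which is > 7786264
0.58·171579 + 0.69·3454228 = 2482933.140, which is > 2481523
1.24·171579 − 0.23·3454228 = -581714.480, which is > -586078
This sign pattern matches N.

N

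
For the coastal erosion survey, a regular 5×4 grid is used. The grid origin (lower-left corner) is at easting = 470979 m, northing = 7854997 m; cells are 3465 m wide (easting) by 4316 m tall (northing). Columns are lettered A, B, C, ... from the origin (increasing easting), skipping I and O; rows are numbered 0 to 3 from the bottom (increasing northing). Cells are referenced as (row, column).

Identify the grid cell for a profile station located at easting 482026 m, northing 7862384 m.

(1, D)

Column index: ⌊(482026 − 470979) / 3465⌋ = ⌊3.188⌋ = 3 → column D
Row offset from origin: ⌊(7862384 − 7854997) / 4316⌋ = ⌊1.712⌋ = 1 → row 1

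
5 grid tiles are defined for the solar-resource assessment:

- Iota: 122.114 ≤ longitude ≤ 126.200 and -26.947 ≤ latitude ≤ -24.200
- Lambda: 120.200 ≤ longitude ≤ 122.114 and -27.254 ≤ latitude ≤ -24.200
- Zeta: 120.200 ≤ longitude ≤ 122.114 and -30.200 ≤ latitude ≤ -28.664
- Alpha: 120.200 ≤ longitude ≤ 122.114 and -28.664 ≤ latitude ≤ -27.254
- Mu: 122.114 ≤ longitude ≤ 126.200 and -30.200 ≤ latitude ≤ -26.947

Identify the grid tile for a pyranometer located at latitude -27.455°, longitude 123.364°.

Mu

The point has longitude = 123.364 and latitude = -27.455.
Only Mu satisfies 122.114 ≤ longitude ≤ 126.200 and -30.200 ≤ latitude ≤ -26.947.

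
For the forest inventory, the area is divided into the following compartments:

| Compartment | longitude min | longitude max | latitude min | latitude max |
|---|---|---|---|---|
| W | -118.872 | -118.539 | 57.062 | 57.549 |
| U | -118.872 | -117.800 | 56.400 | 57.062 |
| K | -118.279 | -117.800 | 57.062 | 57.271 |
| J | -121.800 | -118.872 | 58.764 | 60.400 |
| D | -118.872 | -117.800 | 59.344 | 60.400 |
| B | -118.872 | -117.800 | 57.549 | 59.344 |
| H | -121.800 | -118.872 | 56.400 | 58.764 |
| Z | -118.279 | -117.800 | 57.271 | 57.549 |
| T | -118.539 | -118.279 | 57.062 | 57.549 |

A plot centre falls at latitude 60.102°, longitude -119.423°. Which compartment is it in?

The point has longitude = -119.423 and latitude = 60.102.
Only J satisfies -121.800 ≤ longitude ≤ -118.872 and 58.764 ≤ latitude ≤ 60.400.

J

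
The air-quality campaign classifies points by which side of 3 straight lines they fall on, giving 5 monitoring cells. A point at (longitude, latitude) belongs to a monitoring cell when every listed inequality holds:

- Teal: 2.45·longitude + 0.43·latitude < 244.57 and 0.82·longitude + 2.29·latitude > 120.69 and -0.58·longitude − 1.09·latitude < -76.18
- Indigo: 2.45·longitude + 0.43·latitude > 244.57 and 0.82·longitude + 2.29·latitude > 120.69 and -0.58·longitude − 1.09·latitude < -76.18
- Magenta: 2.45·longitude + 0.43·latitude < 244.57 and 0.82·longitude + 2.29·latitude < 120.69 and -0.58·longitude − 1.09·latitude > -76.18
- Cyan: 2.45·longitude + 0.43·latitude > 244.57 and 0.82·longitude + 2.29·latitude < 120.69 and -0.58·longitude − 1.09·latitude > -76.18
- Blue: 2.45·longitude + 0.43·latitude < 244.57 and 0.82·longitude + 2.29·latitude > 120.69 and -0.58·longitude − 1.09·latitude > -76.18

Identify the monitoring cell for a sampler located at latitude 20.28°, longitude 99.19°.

Indigo

2.45·99.19 + 0.43·20.28 = 251.736, which is > 244.57
0.82·99.19 + 2.29·20.28 = 127.777, which is > 120.69
-0.58·99.19 − 1.09·20.28 = -79.635, which is < -76.18
This sign pattern matches Indigo.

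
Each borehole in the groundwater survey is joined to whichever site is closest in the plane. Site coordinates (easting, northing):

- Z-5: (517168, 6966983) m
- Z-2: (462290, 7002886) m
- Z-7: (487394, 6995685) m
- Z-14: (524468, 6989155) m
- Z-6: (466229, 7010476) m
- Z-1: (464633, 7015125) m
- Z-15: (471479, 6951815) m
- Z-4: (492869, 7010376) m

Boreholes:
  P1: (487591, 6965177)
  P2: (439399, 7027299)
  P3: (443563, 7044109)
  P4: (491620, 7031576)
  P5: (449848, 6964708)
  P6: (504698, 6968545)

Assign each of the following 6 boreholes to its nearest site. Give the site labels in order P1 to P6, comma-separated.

Z-15, Z-1, Z-1, Z-4, Z-15, Z-5

P1 → Z-15 (d²=438139588.00)
P2 → Z-1 (d²=784961032.00)
P3 → Z-1 (d²=1284017156.00)
P4 → Z-4 (d²=451000001.00)
P5 → Z-15 (d²=634129610.00)
P6 → Z-5 (d²=157940744.00)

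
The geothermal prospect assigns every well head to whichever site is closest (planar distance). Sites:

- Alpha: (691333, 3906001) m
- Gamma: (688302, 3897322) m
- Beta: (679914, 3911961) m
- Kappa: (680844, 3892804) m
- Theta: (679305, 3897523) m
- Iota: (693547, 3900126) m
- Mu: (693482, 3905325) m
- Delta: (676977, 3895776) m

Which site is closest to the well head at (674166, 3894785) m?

Squared distances to each site:
Alpha: 420504545.000; Gamma: 206262865.000; Beta: 328054480.000; Kappa: 48520045.000; Theta: 33905965.000; Iota: 404149442.000; Mu: 484199456.000; Delta: 8883802.000.
Minimum at Delta.

Delta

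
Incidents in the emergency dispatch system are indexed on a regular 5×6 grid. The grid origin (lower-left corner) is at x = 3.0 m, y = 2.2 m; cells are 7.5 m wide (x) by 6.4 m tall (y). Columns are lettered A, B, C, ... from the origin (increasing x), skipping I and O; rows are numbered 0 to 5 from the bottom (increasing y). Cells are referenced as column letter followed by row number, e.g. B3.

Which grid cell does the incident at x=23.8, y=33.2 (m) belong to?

C4

Column index: ⌊(23.8 − 3.0) / 7.5⌋ = ⌊2.773⌋ = 2 → column C
Row offset from origin: ⌊(33.2 − 2.2) / 6.4⌋ = ⌊4.844⌋ = 4 → row 4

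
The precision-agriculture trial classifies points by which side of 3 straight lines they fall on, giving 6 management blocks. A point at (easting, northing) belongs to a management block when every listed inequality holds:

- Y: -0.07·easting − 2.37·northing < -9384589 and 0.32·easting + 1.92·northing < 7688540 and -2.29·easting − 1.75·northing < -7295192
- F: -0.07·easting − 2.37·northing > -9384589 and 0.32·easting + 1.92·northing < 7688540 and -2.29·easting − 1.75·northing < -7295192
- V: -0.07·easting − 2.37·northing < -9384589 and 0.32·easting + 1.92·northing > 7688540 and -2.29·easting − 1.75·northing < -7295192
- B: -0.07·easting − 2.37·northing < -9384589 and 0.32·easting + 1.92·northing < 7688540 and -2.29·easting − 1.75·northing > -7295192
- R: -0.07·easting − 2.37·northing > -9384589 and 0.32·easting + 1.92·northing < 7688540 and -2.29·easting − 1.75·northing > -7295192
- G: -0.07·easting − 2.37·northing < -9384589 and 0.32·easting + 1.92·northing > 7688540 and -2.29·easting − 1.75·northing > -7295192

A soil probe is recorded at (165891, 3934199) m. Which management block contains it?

-0.07·165891 − 2.37·3934199 = -9335664.000, which is > -9384589
0.32·165891 + 1.92·3934199 = 7606747.200, which is < 7688540
-2.29·165891 − 1.75·3934199 = -7264738.640, which is > -7295192
This sign pattern matches R.

R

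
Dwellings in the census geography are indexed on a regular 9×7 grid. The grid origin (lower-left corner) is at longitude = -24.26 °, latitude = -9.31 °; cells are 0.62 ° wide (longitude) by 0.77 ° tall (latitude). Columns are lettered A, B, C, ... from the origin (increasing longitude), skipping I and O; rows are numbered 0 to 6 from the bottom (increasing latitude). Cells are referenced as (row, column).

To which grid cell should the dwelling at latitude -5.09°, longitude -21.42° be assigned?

(5, E)

Column index: ⌊(-21.42 − -24.26) / 0.62⌋ = ⌊4.581⌋ = 4 → column E
Row offset from origin: ⌊(-5.09 − -9.31) / 0.77⌋ = ⌊5.481⌋ = 5 → row 5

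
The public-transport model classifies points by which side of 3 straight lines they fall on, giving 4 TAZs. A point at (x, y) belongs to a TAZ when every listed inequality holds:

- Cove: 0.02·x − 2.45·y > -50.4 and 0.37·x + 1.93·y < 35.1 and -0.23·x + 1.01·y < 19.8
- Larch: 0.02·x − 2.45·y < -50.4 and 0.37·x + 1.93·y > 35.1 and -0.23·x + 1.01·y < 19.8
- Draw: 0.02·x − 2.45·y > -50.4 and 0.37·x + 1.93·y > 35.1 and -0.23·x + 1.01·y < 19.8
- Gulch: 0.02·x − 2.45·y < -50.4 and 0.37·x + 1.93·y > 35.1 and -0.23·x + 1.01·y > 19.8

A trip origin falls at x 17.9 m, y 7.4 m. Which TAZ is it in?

0.02·17.9 − 2.45·7.4 = -17.772, which is > -50.4
0.37·17.9 + 1.93·7.4 = 20.905, which is < 35.1
-0.23·17.9 + 1.01·7.4 = 3.357, which is < 19.8
This sign pattern matches Cove.

Cove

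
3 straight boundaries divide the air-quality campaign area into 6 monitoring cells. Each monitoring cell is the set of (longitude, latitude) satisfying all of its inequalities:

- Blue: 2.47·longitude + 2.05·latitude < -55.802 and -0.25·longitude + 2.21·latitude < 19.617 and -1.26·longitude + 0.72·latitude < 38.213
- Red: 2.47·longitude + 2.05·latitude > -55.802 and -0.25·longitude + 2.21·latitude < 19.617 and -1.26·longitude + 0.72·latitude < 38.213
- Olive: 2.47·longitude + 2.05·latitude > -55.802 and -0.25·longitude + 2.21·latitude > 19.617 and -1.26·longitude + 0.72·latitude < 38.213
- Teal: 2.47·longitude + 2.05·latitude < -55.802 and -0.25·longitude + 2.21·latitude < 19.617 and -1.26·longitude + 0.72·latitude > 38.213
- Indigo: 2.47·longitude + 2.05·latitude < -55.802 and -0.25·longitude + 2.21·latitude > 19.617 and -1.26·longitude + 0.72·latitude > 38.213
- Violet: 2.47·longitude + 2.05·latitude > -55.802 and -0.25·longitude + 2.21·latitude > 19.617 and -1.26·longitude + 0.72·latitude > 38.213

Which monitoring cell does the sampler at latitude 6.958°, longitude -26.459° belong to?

2.47·-26.459 + 2.05·6.958 = -51.090, which is > -55.802
-0.25·-26.459 + 2.21·6.958 = 21.992, which is > 19.617
-1.26·-26.459 + 0.72·6.958 = 38.348, which is > 38.213
This sign pattern matches Violet.

Violet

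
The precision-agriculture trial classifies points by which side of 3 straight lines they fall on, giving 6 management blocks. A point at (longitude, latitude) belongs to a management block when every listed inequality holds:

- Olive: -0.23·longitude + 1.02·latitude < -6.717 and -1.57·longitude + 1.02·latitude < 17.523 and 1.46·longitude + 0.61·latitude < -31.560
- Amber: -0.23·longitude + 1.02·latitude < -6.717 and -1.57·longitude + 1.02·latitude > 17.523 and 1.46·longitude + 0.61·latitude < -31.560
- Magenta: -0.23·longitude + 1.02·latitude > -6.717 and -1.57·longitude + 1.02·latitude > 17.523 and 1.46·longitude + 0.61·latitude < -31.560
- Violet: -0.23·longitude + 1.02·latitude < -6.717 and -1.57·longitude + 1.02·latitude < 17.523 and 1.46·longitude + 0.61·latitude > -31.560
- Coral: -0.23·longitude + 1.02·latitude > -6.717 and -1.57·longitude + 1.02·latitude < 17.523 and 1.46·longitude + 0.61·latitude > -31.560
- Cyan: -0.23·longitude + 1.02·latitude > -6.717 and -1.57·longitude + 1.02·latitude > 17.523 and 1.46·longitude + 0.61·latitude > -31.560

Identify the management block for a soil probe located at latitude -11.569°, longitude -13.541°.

-0.23·-13.541 + 1.02·-11.569 = -8.686, which is < -6.717
-1.57·-13.541 + 1.02·-11.569 = 9.459, which is < 17.523
1.46·-13.541 + 0.61·-11.569 = -26.827, which is > -31.560
This sign pattern matches Violet.

Violet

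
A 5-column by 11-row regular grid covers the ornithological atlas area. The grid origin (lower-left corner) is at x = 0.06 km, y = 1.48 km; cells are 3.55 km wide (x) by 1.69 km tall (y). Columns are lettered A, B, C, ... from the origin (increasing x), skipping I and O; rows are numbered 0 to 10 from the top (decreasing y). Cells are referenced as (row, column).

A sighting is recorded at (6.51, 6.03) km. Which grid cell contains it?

Column index: ⌊(6.51 − 0.06) / 3.55⌋ = ⌊1.817⌋ = 1 → column B
Row offset from origin: ⌊(6.03 − 1.48) / 1.69⌋ = ⌊2.692⌋ = 2 → row 8 (counted from top)

(8, B)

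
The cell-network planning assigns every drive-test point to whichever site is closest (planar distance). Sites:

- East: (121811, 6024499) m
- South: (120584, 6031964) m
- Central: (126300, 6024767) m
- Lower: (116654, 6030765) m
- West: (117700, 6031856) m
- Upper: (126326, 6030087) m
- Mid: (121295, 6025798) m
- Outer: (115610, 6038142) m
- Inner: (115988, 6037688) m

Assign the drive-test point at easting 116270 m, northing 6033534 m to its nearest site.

West

Squared distances to each site:
East: 112333906.000; South: 21075496.000; Central: 177461189.000; Lower: 7814817.000; West: 4860584.000; Upper: 113004945.000; Mid: 85096321.000; Outer: 21669264.000; Inner: 17335240.000.
Minimum at West.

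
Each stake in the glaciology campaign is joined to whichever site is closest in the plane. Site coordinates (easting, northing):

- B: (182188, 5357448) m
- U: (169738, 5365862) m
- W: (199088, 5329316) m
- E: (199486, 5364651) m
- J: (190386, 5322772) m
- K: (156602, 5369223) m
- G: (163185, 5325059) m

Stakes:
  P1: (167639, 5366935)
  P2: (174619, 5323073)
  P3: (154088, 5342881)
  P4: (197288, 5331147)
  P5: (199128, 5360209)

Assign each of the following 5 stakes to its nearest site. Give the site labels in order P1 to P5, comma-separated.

U, G, G, W, E

P1 → U (d²=5557130.00)
P2 → G (d²=134680552.00)
P3 → G (d²=400379093.00)
P4 → W (d²=6592561.00)
P5 → E (d²=19859528.00)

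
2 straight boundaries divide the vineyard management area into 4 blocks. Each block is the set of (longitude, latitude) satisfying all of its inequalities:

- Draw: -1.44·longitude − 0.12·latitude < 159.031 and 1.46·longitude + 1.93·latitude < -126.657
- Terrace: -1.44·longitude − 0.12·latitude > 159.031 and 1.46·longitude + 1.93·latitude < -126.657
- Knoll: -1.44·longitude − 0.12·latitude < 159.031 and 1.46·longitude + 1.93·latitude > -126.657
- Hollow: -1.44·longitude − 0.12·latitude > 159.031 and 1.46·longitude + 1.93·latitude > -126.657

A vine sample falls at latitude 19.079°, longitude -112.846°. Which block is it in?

Terrace

-1.44·-112.846 − 0.12·19.079 = 160.209, which is > 159.031
1.46·-112.846 + 1.93·19.079 = -127.933, which is < -126.657
This sign pattern matches Terrace.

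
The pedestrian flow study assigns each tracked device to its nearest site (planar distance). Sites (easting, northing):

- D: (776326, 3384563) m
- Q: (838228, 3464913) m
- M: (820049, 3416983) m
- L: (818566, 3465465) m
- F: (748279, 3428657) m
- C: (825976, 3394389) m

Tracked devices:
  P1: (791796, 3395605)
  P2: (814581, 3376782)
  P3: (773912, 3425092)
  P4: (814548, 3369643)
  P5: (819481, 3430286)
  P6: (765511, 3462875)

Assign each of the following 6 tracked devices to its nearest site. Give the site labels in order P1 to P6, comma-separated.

P1 → D (d²=361246664.00)
P2 → C (d²=439852474.00)
P3 → F (d²=669759914.00)
P4 → C (d²=742963700.00)
P5 → M (d²=177292433.00)
P6 → F (d²=1467813348.00)

D, C, F, C, M, F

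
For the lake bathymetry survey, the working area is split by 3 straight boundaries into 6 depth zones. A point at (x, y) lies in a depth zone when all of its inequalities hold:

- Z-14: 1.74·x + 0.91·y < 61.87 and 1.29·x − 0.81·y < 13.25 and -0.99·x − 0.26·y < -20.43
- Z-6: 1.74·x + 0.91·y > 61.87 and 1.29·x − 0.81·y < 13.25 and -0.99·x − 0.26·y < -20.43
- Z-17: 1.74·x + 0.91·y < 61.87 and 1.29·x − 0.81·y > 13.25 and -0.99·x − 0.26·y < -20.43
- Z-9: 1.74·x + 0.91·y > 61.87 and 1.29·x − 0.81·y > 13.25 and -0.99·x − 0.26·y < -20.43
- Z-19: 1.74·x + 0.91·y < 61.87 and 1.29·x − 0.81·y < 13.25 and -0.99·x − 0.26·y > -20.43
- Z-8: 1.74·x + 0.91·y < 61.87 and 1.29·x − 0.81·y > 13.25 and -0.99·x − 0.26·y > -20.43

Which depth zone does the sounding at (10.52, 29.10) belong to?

1.74·10.52 + 0.91·29.10 = 44.786, which is < 61.87
1.29·10.52 − 0.81·29.10 = -10.000, which is < 13.25
-0.99·10.52 − 0.26·29.10 = -17.981, which is > -20.43
This sign pattern matches Z-19.

Z-19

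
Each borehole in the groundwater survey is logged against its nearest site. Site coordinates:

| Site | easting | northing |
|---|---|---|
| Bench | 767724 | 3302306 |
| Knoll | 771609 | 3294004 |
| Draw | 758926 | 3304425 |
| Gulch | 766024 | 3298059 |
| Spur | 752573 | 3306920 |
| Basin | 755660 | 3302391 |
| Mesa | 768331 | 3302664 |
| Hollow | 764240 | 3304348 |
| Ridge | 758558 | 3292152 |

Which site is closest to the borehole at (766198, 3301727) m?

Squared distances to each site:
Bench: 2663917.000; Knoll: 88923650.000; Draw: 60161188.000; Gulch: 13484500.000; Spur: 212607874.000; Basin: 111490340.000; Mesa: 5427658.000; Hollow: 10703405.000; Ridge: 150050225.000.
Minimum at Bench.

Bench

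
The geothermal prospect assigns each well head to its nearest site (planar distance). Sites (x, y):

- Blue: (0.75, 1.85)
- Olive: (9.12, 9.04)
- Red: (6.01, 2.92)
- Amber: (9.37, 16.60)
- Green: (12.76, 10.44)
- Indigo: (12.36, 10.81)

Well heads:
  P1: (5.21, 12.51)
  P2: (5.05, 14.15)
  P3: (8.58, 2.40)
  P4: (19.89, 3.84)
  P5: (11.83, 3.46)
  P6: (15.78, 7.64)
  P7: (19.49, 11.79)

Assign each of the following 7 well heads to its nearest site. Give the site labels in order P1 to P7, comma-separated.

P1 → Olive (d²=27.33)
P2 → Amber (d²=24.66)
P3 → Red (d²=6.88)
P4 → Green (d²=94.40)
P5 → Red (d²=34.16)
P6 → Green (d²=16.96)
P7 → Green (d²=47.12)

Olive, Amber, Red, Green, Red, Green, Green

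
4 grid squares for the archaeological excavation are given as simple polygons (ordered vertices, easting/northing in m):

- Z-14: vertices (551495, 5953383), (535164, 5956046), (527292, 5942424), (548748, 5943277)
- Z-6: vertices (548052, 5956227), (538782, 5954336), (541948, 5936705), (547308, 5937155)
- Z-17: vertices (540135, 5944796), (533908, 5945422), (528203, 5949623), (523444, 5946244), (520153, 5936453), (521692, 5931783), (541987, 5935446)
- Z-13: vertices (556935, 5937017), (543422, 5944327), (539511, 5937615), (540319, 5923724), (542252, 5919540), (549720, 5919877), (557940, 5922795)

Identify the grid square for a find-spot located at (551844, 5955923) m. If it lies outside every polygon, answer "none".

none

Cast a ray rightward from (551844, 5955923). For each polygon, the edges (by vertex number in listed order) whose endpoints lie on opposite sides of northing = 5955923, where each meets that height, and whether that is right or left of the point:
Z-14: 1–2 at easting≈535918.3 (left), 2–3 at easting≈535092.9 (left) → 0 crossings.
Z-6: 1–2 at easting≈546561.7 (left), 4–1 at easting≈548040.1 (left) → 0 crossings.
Z-17: no edge straddles that height → 0 crossings.
Z-13: no edge straddles that height → 0 crossings.
All counts are even, so the point lies outside every listed polygon.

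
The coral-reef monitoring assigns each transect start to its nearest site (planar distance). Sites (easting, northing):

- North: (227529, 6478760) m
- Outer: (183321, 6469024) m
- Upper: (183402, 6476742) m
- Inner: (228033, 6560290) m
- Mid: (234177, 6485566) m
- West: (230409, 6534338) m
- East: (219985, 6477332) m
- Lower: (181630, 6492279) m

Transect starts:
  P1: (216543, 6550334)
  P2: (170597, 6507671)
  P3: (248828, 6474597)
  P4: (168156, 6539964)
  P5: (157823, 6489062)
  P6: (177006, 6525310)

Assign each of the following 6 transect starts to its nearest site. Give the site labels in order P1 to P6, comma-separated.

Inner, Lower, Mid, Lower, Lower, Lower

P1 → Inner (d²=231142036.00)
P2 → Lower (d²=358640753.00)
P3 → Mid (d²=334970762.00)
P4 → Lower (d²=2455407901.00)
P5 → Lower (d²=577122338.00)
P6 → Lower (d²=1112428337.00)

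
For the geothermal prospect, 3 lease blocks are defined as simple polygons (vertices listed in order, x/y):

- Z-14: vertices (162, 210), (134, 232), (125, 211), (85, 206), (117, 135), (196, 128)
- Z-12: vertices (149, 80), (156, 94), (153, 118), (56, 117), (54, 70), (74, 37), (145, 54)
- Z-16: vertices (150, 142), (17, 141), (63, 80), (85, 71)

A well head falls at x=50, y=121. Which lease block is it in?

Cast a ray rightward from (50, 121). For each polygon, the edges (by vertex number in listed order) whose endpoints lie on opposite sides of y = 121, where each meets that height, and whether that is right or left of the point:
Z-14: no edge straddles that height → 0 crossings.
Z-12: no edge straddles that height → 0 crossings.
Z-16: 2–3 at x≈32.1 (left), 4–1 at x≈130.8 (right) → 1 crossing.
Only Z-16 has an odd count, so the point is inside Z-16.

Z-16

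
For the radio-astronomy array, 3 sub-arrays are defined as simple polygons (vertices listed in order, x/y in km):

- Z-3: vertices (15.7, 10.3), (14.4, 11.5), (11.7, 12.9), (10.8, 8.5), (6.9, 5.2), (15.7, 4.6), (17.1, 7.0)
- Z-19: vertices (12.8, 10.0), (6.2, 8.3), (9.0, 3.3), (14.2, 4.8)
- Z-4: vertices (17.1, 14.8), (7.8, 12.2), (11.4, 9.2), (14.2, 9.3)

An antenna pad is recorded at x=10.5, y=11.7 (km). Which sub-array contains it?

Cast a ray rightward from (10.5, 11.7). For each polygon, the edges (by vertex number in listed order) whose endpoints lie on opposite sides of y = 11.7, where each meets that height, and whether that is right or left of the point:
Z-3: 2–3 at x≈14.01 (right), 3–4 at x≈11.45 (right) → 2 crossings.
Z-19: no edge straddles that height → 0 crossings.
Z-4: 2–3 at x≈8.40 (left), 4–1 at x≈15.47 (right) → 1 crossing.
Only Z-4 has an odd count, so the point is inside Z-4.

Z-4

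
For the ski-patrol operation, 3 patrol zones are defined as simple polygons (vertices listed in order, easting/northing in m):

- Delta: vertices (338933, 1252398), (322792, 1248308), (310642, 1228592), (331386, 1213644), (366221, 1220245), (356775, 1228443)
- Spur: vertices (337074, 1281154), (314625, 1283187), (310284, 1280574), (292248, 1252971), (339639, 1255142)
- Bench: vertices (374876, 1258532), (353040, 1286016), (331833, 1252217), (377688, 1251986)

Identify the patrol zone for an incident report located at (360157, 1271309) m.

Cast a ray rightward from (360157, 1271309). For each polygon, the edges (by vertex number in listed order) whose endpoints lie on opposite sides of northing = 1271309, where each meets that height, and whether that is right or left of the point:
Delta: no edge straddles that height → 0 crossings.
Spur: 3–4 at easting≈304230.2 (left), 5–1 at easting≈338044.8 (left) → 0 crossings.
Bench: 1–2 at easting≈364724.7 (right), 2–3 at easting≈343812.2 (left) → 1 crossing.
Only Bench has an odd count, so the point is inside Bench.

Bench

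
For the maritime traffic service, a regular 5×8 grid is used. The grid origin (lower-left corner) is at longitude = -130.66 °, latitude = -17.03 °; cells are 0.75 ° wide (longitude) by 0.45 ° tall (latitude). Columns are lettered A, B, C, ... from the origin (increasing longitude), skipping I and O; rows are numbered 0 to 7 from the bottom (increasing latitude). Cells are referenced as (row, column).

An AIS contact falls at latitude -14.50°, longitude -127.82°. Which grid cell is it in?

Column index: ⌊(-127.82 − -130.66) / 0.75⌋ = ⌊3.787⌋ = 3 → column D
Row offset from origin: ⌊(-14.50 − -17.03) / 0.45⌋ = ⌊5.622⌋ = 5 → row 5

(5, D)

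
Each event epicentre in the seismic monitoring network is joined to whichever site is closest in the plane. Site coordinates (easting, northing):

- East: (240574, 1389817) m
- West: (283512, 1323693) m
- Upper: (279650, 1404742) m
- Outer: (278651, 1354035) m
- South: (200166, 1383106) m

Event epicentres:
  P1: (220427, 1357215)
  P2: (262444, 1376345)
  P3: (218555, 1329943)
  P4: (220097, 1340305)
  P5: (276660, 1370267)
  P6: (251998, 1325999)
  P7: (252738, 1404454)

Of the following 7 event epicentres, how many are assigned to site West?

1

P1 → South
P2 → East
P3 → South
P4 → South
P5 → Outer
P6 → West
P7 → East
1 of the 7 goes to West.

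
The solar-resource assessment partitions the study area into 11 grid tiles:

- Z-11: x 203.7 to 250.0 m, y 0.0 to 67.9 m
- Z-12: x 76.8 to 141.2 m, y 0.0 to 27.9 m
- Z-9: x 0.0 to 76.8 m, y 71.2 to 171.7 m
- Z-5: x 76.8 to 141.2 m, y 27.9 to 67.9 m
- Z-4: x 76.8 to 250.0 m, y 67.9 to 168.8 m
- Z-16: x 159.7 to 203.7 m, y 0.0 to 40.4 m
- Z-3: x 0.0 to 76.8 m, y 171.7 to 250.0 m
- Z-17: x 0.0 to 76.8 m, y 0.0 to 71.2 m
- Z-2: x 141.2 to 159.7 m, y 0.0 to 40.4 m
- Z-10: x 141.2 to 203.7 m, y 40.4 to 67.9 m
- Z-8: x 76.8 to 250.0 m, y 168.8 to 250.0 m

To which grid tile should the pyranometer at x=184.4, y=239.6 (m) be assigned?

The point has x = 184.4 and y = 239.6.
Only Z-8 satisfies 76.8 ≤ x ≤ 250.0 and 168.8 ≤ y ≤ 250.0.

Z-8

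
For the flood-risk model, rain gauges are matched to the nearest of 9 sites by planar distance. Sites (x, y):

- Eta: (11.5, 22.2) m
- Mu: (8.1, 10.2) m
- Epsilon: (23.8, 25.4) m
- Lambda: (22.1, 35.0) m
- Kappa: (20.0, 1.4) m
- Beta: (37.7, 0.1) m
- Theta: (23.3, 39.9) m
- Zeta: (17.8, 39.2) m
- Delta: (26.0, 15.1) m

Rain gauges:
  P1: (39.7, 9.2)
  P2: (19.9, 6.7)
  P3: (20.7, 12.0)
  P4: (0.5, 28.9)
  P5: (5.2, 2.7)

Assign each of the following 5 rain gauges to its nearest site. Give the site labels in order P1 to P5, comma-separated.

P1 → Beta (d²=86.81)
P2 → Kappa (d²=28.10)
P3 → Delta (d²=37.70)
P4 → Eta (d²=165.89)
P5 → Mu (d²=64.66)

Beta, Kappa, Delta, Eta, Mu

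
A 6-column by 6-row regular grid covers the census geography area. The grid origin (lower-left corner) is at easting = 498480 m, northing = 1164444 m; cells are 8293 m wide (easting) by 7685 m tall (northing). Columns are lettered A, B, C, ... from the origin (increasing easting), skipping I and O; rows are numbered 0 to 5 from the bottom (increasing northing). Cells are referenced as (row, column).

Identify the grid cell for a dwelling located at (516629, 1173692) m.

(1, C)

Column index: ⌊(516629 − 498480) / 8293⌋ = ⌊2.188⌋ = 2 → column C
Row offset from origin: ⌊(1173692 − 1164444) / 7685⌋ = ⌊1.203⌋ = 1 → row 1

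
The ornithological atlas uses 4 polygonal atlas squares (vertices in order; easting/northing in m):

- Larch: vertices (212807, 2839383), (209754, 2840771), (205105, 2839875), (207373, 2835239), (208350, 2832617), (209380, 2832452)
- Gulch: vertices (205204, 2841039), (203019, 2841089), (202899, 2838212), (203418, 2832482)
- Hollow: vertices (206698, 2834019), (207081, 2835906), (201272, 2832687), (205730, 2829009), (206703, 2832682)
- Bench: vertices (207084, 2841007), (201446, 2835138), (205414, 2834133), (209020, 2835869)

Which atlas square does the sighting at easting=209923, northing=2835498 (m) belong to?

Cast a ray rightward from (209923, 2835498). For each polygon, the edges (by vertex number in listed order) whose endpoints lie on opposite sides of northing = 2835498, where each meets that height, and whether that is right or left of the point:
Larch: 3–4 at easting≈207246.3 (left), 6–1 at easting≈210886.1 (right) → 1 crossing.
Gulch: 3–4 at easting≈203144.8 (left), 4–1 at easting≈204047.5 (left) → 0 crossings.
Hollow: 1–2 at easting≈206998.2 (left), 2–3 at easting≈206344.7 (left) → 0 crossings.
Bench: 1–2 at easting≈201791.8 (left), 3–4 at easting≈208249.4 (left) → 0 crossings.
Only Larch has an odd count, so the point is inside Larch.

Larch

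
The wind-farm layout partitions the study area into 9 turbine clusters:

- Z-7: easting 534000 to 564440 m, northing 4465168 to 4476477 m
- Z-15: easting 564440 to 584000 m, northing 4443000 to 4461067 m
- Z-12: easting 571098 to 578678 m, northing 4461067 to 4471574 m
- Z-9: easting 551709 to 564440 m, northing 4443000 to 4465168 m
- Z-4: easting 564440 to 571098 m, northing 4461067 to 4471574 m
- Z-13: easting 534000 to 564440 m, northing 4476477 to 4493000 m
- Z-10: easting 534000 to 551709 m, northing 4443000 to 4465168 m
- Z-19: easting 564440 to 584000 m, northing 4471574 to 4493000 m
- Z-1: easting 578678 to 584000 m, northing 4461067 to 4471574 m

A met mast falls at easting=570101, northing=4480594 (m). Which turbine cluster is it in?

The point has easting = 570101 and northing = 4480594.
Only Z-19 satisfies 564440 ≤ easting ≤ 584000 and 4471574 ≤ northing ≤ 4493000.

Z-19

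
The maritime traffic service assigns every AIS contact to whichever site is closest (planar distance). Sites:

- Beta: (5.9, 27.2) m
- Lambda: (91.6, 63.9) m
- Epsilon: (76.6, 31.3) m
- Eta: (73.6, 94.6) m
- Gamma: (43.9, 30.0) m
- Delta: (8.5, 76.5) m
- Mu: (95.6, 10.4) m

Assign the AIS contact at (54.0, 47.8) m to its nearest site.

Squared distances to each site:
Beta: 2737.970; Lambda: 1672.970; Epsilon: 783.010; Eta: 2574.400; Gamma: 418.850; Delta: 2893.940; Mu: 3129.320.
Minimum at Gamma.

Gamma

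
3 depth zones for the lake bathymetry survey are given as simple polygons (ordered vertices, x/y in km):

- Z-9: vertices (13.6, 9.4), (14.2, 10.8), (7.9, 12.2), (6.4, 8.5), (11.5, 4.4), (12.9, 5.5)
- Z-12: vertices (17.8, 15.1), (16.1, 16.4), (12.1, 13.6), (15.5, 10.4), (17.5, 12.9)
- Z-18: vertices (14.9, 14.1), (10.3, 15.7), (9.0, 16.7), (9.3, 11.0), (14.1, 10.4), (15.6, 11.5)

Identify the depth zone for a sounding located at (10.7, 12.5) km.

Cast a ray rightward from (10.7, 12.5). For each polygon, the edges (by vertex number in listed order) whose endpoints lie on opposite sides of y = 12.5, where each meets that height, and whether that is right or left of the point:
Z-9: no edge straddles that height → 0 crossings.
Z-12: 3–4 at x≈13.27 (right), 4–5 at x≈17.18 (right) → 2 crossings.
Z-18: 3–4 at x≈9.22 (left), 6–1 at x≈15.33 (right) → 1 crossing.
Only Z-18 has an odd count, so the point is inside Z-18.

Z-18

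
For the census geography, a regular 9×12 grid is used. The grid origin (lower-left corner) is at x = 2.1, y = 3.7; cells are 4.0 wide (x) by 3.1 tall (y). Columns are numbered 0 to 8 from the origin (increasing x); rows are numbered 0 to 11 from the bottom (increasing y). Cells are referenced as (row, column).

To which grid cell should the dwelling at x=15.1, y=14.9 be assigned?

Column index: ⌊(15.1 − 2.1) / 4.0⌋ = ⌊3.250⌋ = 3
Row offset from origin: ⌊(14.9 − 3.7) / 3.1⌋ = ⌊3.613⌋ = 3 → row 3

(3, 3)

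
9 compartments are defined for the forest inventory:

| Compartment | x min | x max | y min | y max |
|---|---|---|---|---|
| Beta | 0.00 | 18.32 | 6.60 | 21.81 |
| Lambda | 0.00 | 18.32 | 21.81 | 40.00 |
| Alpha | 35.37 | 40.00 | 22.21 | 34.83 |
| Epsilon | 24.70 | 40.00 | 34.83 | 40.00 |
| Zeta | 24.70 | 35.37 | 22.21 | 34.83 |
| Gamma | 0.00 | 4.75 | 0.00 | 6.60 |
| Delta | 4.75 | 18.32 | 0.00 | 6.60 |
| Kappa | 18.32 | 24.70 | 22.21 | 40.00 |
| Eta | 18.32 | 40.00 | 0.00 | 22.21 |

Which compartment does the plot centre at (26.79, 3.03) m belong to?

The point has x = 26.79 and y = 3.03.
Only Eta satisfies 18.32 ≤ x ≤ 40.00 and 0.00 ≤ y ≤ 22.21.

Eta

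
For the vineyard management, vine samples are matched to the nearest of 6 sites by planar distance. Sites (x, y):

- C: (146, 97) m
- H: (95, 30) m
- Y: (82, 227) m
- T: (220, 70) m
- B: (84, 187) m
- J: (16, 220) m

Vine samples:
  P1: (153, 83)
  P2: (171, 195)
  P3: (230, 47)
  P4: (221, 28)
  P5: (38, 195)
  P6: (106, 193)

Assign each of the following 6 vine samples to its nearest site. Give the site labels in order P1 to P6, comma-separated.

P1 → C (d²=245.00)
P2 → B (d²=7633.00)
P3 → T (d²=629.00)
P4 → T (d²=1765.00)
P5 → J (d²=1109.00)
P6 → B (d²=520.00)

C, B, T, T, J, B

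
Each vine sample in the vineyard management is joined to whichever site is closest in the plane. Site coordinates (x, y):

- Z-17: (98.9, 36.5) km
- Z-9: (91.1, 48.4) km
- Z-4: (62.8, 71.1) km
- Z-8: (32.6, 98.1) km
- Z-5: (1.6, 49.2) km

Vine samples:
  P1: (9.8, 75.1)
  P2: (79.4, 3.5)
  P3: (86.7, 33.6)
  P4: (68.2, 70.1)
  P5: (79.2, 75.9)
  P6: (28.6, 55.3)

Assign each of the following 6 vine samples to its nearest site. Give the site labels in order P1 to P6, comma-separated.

P1 → Z-5 (d²=738.05)
P2 → Z-17 (d²=1469.25)
P3 → Z-17 (d²=157.25)
P4 → Z-4 (d²=30.16)
P5 → Z-4 (d²=292.00)
P6 → Z-5 (d²=766.21)

Z-5, Z-17, Z-17, Z-4, Z-4, Z-5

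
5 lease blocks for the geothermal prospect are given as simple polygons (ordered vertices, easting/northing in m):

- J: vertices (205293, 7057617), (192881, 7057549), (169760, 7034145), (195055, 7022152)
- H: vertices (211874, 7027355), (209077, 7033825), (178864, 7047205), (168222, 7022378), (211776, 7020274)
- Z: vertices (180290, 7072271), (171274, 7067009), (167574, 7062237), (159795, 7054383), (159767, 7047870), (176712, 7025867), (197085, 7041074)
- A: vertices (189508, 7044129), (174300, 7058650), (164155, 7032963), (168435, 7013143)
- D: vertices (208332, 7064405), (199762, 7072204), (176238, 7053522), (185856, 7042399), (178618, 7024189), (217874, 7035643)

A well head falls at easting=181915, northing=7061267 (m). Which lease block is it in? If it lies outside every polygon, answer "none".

Z

Cast a ray rightward from (181915, 7061267). For each polygon, the edges (by vertex number in listed order) whose endpoints lie on opposite sides of northing = 7061267, where each meets that height, and whether that is right or left of the point:
J: no edge straddles that height → 0 crossings.
H: no edge straddles that height → 0 crossings.
Z: 3–4 at easting≈166613.3 (left), 7–1 at easting≈186214.0 (right) → 1 crossing.
A: no edge straddles that height → 0 crossings.
D: 2–3 at easting≈185990.3 (right), 6–1 at easting≈209373.1 (right) → 2 crossings.
Only Z has an odd count, so the point is inside Z.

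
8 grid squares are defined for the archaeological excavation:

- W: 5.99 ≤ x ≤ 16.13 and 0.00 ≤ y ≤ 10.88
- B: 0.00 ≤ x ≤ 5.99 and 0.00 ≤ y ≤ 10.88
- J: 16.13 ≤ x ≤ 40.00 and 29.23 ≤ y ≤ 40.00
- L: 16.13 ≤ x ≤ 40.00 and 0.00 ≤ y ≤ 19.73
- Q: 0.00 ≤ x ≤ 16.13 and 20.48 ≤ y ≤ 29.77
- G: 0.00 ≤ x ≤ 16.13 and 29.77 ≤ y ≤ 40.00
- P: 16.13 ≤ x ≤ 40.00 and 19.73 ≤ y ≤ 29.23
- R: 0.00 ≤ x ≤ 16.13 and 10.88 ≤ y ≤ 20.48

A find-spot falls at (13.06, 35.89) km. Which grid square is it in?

G

The point has x = 13.06 and y = 35.89.
Only G satisfies 0.00 ≤ x ≤ 16.13 and 29.77 ≤ y ≤ 40.00.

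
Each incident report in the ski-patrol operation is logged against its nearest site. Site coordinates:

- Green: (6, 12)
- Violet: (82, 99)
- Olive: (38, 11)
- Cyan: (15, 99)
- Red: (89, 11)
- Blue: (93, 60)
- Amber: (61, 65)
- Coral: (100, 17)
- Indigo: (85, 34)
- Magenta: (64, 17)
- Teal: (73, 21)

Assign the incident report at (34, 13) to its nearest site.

Squared distances to each site:
Green: 785.000; Violet: 9700.000; Olive: 20.000; Cyan: 7757.000; Red: 3029.000; Blue: 5690.000; Amber: 3433.000; Coral: 4372.000; Indigo: 3042.000; Magenta: 916.000; Teal: 1585.000.
Minimum at Olive.

Olive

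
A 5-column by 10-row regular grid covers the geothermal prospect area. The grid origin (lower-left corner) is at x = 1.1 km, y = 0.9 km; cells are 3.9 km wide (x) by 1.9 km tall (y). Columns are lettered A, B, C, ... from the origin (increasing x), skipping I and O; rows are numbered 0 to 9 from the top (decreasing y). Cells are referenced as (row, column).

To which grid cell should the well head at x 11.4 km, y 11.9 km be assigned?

(4, C)

Column index: ⌊(11.4 − 1.1) / 3.9⌋ = ⌊2.641⌋ = 2 → column C
Row offset from origin: ⌊(11.9 − 0.9) / 1.9⌋ = ⌊5.789⌋ = 5 → row 4 (counted from top)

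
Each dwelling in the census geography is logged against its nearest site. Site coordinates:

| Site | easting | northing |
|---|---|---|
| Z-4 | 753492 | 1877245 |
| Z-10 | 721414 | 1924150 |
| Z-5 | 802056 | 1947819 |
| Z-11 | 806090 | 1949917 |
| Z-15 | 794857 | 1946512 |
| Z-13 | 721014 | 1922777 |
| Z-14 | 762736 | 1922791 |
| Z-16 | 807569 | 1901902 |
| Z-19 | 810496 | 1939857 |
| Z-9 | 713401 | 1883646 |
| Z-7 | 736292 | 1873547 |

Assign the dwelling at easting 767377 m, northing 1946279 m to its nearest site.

Squared distances to each site:
Z-4: 4958486381.000; Z-10: 2602290010.000; Z-5: 1205004641.000; Z-11: 1511931413.000; Z-15: 755204689.000; Z-13: 2701871773.000; Z-14: 573225025.000; Z-16: 3584714993.000; Z-19: 1900490245.000; Z-9: 6836301265.000; Z-7: 6256221049.000.
Minimum at Z-14.

Z-14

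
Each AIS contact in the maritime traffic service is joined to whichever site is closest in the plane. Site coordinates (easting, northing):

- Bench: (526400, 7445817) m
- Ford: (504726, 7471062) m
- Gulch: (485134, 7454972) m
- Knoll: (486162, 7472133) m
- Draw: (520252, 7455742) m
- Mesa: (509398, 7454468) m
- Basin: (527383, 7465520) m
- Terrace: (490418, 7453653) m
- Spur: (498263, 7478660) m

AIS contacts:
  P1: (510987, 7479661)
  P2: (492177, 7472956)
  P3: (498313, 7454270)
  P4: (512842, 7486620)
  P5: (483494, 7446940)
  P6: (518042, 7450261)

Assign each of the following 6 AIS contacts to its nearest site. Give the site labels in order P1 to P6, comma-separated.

P1 → Ford (d²=113142922.00)
P2 → Knoll (d²=36857554.00)
P3 → Terrace (d²=62711714.00)
P4 → Spur (d²=275908841.00)
P5 → Gulch (d²=67202624.00)
P6 → Draw (d²=34925461.00)

Ford, Knoll, Terrace, Spur, Gulch, Draw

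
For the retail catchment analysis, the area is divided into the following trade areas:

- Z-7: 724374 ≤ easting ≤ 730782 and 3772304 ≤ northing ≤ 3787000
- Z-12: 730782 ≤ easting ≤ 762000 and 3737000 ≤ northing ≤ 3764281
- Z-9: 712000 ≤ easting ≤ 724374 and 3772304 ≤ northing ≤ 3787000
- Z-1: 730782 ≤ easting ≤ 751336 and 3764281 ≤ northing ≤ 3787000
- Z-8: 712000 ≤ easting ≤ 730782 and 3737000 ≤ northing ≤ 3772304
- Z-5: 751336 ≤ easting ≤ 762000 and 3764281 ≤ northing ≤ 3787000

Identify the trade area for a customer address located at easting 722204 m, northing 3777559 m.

The point has easting = 722204 and northing = 3777559.
Only Z-9 satisfies 712000 ≤ easting ≤ 724374 and 3772304 ≤ northing ≤ 3787000.

Z-9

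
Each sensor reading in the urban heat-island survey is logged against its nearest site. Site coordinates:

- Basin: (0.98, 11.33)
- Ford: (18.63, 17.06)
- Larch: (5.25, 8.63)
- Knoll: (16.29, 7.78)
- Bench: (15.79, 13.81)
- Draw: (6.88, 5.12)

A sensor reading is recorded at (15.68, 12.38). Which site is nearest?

Bench

Squared distances to each site:
Basin: 217.192; Ford: 30.605; Larch: 122.847; Knoll: 21.532; Bench: 2.057; Draw: 130.148.
Minimum at Bench.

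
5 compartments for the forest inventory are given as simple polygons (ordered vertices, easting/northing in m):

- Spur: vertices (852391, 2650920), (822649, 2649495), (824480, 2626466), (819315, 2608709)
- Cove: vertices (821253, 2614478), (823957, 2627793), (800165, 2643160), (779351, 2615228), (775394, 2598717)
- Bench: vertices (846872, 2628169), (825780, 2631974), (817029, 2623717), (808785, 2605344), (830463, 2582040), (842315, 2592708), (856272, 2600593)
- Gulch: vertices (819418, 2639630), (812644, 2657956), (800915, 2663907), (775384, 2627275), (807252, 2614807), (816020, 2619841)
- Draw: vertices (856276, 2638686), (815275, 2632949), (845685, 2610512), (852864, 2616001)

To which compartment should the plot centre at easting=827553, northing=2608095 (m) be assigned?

Bench

Cast a ray rightward from (827553, 2608095). For each polygon, the edges (by vertex number in listed order) whose endpoints lie on opposite sides of northing = 2608095, where each meets that height, and whether that is right or left of the point:
Spur: no edge straddles that height → 0 crossings.
Cove: 4–5 at easting≈777641.5 (left), 5–1 at easting≈802680.7 (left) → 0 crossings.
Bench: 3–4 at easting≈810019.4 (left), 7–1 at easting≈853714.7 (right) → 1 crossing.
Gulch: no edge straddles that height → 0 crossings.
Draw: no edge straddles that height → 0 crossings.
Only Bench has an odd count, so the point is inside Bench.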